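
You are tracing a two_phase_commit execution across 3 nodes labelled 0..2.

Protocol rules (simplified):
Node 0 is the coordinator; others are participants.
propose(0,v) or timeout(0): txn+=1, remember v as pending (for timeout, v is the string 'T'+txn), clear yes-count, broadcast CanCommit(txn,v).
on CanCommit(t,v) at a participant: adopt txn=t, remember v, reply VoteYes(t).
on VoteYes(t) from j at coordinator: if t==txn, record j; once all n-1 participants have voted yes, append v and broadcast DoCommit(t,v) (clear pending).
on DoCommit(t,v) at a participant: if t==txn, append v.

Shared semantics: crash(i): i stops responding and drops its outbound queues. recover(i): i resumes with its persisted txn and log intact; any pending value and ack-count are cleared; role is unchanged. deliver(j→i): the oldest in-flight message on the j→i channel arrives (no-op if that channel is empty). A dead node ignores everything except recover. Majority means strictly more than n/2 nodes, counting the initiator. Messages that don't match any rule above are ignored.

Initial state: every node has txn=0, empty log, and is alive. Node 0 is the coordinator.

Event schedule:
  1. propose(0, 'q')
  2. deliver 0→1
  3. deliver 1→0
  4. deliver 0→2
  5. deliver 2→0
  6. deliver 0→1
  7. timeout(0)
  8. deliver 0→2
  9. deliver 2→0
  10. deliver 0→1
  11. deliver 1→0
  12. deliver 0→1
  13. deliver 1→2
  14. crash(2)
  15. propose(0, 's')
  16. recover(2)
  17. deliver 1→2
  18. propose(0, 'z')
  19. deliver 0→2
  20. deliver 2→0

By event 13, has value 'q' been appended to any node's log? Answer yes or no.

yes

[1] propose(0,'q') → N0(coor t1 [-])
[2] deliver 0→1 → N1(part t1 [-])
[3] deliver 1→0 → ∅
[4] deliver 0→2 → N2(part t1 [-])
[5] deliver 2→0 → N0(coor t1 [q])
[6] deliver 0→1 → N1(part t1 [q])
[7] timeout(0) → N0(coor t2 [q])
[8] deliver 0→2 → N2(part t1 [q])
[9] deliver 2→0 → ∅
[10] deliver 0→1 → N1(part t2 [q])
[11] deliver 1→0 → ∅
[12] deliver 0→1 → ∅
[13] deliver 1→2 → ∅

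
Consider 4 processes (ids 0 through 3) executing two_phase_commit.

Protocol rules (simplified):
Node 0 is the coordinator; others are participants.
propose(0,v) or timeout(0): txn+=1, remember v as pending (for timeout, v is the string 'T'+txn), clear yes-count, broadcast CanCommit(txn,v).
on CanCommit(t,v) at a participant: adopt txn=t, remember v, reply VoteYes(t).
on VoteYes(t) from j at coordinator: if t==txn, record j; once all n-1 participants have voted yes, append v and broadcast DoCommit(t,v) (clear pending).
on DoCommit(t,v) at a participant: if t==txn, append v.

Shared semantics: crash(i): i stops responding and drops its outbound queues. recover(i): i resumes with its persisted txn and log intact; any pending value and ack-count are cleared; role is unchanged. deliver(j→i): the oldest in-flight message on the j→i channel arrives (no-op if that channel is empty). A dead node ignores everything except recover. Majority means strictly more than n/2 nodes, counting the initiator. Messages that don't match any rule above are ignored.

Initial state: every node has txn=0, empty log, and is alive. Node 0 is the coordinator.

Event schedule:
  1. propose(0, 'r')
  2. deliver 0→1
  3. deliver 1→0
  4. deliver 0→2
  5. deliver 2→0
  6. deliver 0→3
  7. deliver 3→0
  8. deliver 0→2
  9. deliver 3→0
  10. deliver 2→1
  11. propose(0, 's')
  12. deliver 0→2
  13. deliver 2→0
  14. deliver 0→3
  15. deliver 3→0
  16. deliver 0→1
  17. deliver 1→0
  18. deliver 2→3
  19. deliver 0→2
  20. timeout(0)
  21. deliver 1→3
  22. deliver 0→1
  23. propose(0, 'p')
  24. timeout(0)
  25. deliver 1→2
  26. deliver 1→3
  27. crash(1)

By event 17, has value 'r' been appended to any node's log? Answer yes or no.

yes

e1 propose(0,'r'): 0[coor,t=1,-]
e2 deliver 0→1: 1[part,t=1,-]
e3 deliver 1→0: ·
e4 deliver 0→2: 2[part,t=1,-]
e5 deliver 2→0: ·
e6 deliver 0→3: 3[part,t=1,-]
e7 deliver 3→0: 0[coor,t=1,r]
e8 deliver 0→2: 2[part,t=1,r]
e9 deliver 3→0: ·
e10 deliver 2→1: ·
e11 propose(0,'s'): 0[coor,t=2,r]
e12 deliver 0→2: 2[part,t=2,r]
e13 deliver 2→0: ·
e14 deliver 0→3: 3[part,t=1,r]
e15 deliver 3→0: ·
e16 deliver 0→1: 1[part,t=1,r]
e17 deliver 1→0: ·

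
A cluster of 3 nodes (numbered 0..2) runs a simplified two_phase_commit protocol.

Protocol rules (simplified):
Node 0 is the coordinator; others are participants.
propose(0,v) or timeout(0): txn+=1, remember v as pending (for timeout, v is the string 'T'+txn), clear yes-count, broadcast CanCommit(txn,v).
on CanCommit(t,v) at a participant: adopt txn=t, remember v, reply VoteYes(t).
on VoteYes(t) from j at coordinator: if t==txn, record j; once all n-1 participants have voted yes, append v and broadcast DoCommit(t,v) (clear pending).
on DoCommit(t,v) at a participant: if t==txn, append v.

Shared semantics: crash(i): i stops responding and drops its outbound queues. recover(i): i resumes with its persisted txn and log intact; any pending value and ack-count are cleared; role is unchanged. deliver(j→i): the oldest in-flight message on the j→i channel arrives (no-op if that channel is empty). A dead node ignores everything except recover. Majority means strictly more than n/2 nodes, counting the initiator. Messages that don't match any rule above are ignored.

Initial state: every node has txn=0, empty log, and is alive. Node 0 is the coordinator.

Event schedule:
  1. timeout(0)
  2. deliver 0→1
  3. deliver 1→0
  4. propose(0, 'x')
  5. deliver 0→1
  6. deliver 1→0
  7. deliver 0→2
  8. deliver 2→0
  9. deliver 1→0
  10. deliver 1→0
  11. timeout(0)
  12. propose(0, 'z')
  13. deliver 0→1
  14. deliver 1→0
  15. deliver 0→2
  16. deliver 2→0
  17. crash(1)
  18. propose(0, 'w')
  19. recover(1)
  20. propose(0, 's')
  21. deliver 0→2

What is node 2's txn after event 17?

2

1. timeout(0):  <0:coor t1 ->
2. deliver 0→1:  <1:part t1 ->
3. deliver 1→0:  nop
4. propose(0,'x'):  <0:coor t2 ->
5. deliver 0→1:  <1:part t2 ->
6. deliver 1→0:  nop
7. deliver 0→2:  <2:part t1 ->
8. deliver 2→0:  nop
9. deliver 1→0:  nop
10. deliver 1→0:  nop
11. timeout(0):  <0:coor t3 ->
12. propose(0,'z'):  <0:coor t4 ->
13. deliver 0→1:  <1:part t3 ->
14. deliver 1→0:  nop
15. deliver 0→2:  <2:part t2 ->
16. deliver 2→0:  nop
17. crash(1):  <1:✗part t3 ->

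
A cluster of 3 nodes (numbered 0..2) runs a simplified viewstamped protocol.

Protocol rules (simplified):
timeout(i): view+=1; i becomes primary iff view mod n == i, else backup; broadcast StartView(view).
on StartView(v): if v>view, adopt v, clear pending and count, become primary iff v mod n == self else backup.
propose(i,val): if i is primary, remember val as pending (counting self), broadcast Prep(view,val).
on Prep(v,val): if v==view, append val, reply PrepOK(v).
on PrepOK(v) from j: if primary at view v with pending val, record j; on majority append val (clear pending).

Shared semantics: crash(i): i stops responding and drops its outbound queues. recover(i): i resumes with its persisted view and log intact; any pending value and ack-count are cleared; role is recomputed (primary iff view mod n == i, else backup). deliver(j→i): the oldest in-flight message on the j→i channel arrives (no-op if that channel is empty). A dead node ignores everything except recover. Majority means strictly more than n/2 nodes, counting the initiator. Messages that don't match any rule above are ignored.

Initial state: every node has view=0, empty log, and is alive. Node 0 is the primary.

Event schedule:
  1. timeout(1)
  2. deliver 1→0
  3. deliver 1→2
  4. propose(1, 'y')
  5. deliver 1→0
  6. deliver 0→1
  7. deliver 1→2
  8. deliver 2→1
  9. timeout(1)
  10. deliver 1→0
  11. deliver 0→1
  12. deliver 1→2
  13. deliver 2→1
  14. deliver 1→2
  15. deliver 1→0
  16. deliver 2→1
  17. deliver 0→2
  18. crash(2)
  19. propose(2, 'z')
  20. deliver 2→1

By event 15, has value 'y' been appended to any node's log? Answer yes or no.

yes

[1] timeout(1) → N1(prim v1 [-])
[2] deliver 1→0 → N0(back v1 [-])
[3] deliver 1→2 → N2(back v1 [-])
[4] propose(1,'y') → ∅
[5] deliver 1→0 → N0(back v1 [y])
[6] deliver 0→1 → N1(prim v1 [y])
[7] deliver 1→2 → N2(back v1 [y])
[8] deliver 2→1 → ∅
[9] timeout(1) → N1(back v2 [y])
[10] deliver 1→0 → N0(back v2 [y])
[11] deliver 0→1 → ∅
[12] deliver 1→2 → N2(prim v2 [y])
[13] deliver 2→1 → ∅
[14] deliver 1→2 → ∅
[15] deliver 1→0 → ∅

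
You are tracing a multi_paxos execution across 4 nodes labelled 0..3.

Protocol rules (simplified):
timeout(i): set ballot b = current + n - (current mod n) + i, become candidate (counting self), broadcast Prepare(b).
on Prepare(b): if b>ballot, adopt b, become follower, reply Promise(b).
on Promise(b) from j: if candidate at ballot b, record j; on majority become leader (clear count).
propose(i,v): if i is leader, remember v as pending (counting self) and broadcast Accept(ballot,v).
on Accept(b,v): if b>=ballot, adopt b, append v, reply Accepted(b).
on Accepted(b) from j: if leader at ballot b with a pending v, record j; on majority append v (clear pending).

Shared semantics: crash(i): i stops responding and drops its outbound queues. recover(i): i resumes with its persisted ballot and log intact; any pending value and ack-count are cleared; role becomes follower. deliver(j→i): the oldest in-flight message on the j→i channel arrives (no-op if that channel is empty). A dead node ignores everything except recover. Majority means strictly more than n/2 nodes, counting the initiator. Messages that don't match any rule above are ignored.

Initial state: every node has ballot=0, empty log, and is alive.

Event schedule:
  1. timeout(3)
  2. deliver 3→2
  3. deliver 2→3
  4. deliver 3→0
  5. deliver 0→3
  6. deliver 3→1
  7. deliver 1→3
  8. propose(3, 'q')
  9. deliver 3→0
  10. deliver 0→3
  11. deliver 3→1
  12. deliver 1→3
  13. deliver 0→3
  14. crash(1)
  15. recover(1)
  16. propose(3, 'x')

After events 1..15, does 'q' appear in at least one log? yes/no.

step 1 timeout(3): 3={cand,b=7,log=-}
step 2 deliver 3→2: 2={foll,b=7,log=-}
step 3 deliver 2→3: —
step 4 deliver 3→0: 0={foll,b=7,log=-}
step 5 deliver 0→3: 3={lead,b=7,log=-}
step 6 deliver 3→1: 1={foll,b=7,log=-}
step 7 deliver 1→3: —
step 8 propose(3,'q'): —
step 9 deliver 3→0: 0={foll,b=7,log=q}
step 10 deliver 0→3: —
step 11 deliver 3→1: 1={foll,b=7,log=q}
step 12 deliver 1→3: 3={lead,b=7,log=q}
step 13 deliver 0→3: —
step 14 crash(1): 1={✗foll,b=7,log=q}
step 15 recover(1): 1={foll,b=7,log=q}

yes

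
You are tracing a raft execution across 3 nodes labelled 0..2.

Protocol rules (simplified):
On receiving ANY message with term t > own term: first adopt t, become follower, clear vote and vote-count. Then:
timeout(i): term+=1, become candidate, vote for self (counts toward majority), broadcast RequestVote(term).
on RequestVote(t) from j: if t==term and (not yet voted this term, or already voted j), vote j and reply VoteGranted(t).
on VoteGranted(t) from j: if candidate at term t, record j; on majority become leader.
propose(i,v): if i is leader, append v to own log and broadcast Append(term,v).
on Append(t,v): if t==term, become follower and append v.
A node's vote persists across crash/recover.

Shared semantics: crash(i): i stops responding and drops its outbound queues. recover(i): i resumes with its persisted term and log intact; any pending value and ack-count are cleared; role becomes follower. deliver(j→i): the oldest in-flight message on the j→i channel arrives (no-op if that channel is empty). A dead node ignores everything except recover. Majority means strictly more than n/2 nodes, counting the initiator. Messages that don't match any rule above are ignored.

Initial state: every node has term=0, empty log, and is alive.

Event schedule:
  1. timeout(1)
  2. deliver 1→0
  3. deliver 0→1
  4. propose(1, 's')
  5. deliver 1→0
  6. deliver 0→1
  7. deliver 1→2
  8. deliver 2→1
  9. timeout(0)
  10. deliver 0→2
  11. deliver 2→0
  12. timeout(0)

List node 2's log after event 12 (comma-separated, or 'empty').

step 1 timeout(1): 1={cand,t=1,log=-}
step 2 deliver 1→0: 0={foll,t=1,log=-}
step 3 deliver 0→1: 1={lead,t=1,log=-}
step 4 propose(1,'s'): 1={lead,t=1,log=s}
step 5 deliver 1→0: 0={foll,t=1,log=s}
step 6 deliver 0→1: —
step 7 deliver 1→2: 2={foll,t=1,log=-}
step 8 deliver 2→1: —
step 9 timeout(0): 0={cand,t=2,log=s}
step 10 deliver 0→2: 2={foll,t=2,log=-}
step 11 deliver 2→0: 0={lead,t=2,log=s}
step 12 timeout(0): 0={cand,t=3,log=s}

empty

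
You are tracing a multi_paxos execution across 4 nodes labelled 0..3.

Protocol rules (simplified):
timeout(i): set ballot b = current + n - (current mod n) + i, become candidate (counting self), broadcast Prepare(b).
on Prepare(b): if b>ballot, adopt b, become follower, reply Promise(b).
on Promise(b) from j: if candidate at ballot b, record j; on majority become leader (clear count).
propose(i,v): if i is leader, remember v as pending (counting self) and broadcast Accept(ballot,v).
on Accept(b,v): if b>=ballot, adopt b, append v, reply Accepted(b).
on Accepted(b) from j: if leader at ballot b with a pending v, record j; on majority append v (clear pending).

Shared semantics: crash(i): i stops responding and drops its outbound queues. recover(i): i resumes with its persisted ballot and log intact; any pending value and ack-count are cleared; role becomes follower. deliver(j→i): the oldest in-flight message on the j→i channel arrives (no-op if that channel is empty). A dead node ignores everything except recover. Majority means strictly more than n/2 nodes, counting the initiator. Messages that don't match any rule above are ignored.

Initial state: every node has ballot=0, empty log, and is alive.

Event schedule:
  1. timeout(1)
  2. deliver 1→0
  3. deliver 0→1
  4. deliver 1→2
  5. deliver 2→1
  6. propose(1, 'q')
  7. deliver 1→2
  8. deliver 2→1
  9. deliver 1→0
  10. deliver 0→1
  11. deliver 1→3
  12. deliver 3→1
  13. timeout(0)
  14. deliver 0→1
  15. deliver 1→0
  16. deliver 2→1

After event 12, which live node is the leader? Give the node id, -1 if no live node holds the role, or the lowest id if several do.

[1] timeout(1) → N1(cand b5 [-])
[2] deliver 1→0 → N0(foll b5 [-])
[3] deliver 0→1 → ∅
[4] deliver 1→2 → N2(foll b5 [-])
[5] deliver 2→1 → N1(lead b5 [-])
[6] propose(1,'q') → ∅
[7] deliver 1→2 → N2(foll b5 [q])
[8] deliver 2→1 → ∅
[9] deliver 1→0 → N0(foll b5 [q])
[10] deliver 0→1 → N1(lead b5 [q])
[11] deliver 1→3 → N3(foll b5 [-])
[12] deliver 3→1 → ∅

1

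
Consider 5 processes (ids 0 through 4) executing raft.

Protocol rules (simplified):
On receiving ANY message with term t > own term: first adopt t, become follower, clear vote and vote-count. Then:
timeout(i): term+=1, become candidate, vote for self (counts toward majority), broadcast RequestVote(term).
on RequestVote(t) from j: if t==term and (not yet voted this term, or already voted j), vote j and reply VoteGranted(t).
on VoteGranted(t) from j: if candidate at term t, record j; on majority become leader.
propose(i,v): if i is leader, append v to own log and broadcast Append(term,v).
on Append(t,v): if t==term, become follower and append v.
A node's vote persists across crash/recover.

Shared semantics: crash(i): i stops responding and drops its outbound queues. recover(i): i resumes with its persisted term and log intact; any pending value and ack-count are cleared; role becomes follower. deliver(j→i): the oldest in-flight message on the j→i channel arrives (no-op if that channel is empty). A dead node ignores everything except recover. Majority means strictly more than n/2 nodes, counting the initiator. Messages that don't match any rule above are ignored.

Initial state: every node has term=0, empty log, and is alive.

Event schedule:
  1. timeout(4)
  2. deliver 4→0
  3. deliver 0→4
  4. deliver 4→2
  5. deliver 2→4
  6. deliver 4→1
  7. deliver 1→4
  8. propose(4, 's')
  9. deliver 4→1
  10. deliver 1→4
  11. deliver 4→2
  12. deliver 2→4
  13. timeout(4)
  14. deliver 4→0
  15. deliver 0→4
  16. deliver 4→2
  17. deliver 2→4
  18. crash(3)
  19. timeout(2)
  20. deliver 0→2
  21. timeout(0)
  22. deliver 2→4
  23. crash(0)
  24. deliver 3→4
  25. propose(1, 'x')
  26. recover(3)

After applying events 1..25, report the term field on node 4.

step 1 timeout(4): 4={cand,t=1,log=-}
step 2 deliver 4→0: 0={foll,t=1,log=-}
step 3 deliver 0→4: —
step 4 deliver 4→2: 2={foll,t=1,log=-}
step 5 deliver 2→4: 4={lead,t=1,log=-}
step 6 deliver 4→1: 1={foll,t=1,log=-}
step 7 deliver 1→4: —
step 8 propose(4,'s'): 4={lead,t=1,log=s}
step 9 deliver 4→1: 1={foll,t=1,log=s}
step 10 deliver 1→4: —
step 11 deliver 4→2: 2={foll,t=1,log=s}
step 12 deliver 2→4: —
step 13 timeout(4): 4={cand,t=2,log=s}
step 14 deliver 4→0: 0={foll,t=1,log=s}
step 15 deliver 0→4: —
step 16 deliver 4→2: 2={foll,t=2,log=s}
step 17 deliver 2→4: —
step 18 crash(3): 3={✗foll,t=0,log=-}
step 19 timeout(2): 2={cand,t=3,log=s}
step 20 deliver 0→2: —
step 21 timeout(0): 0={cand,t=2,log=s}
step 22 deliver 2→4: 4={foll,t=3,log=s}
step 23 crash(0): 0={✗cand,t=2,log=s}
step 24 deliver 3→4: —
step 25 propose(1,'x'): —

3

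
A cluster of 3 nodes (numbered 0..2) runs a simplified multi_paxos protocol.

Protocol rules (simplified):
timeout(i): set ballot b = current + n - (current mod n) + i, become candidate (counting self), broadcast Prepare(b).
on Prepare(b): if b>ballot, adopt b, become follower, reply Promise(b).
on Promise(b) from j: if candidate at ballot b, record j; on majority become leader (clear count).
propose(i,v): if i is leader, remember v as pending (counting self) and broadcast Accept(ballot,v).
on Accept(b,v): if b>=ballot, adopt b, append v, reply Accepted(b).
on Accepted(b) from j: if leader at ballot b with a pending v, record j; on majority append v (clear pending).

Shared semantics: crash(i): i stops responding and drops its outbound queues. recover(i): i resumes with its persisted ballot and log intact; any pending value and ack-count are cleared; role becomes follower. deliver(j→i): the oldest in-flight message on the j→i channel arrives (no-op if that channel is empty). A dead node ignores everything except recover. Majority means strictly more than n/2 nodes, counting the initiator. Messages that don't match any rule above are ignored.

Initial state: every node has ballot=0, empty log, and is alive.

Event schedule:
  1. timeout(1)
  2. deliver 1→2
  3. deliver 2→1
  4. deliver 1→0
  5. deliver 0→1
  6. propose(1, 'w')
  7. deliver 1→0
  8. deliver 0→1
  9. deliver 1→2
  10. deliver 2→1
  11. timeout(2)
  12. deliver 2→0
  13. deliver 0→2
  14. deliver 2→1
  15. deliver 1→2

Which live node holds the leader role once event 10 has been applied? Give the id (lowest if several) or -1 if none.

1

step 1 timeout(1): 1={cand,b=4,log=-}
step 2 deliver 1→2: 2={foll,b=4,log=-}
step 3 deliver 2→1: 1={lead,b=4,log=-}
step 4 deliver 1→0: 0={foll,b=4,log=-}
step 5 deliver 0→1: —
step 6 propose(1,'w'): —
step 7 deliver 1→0: 0={foll,b=4,log=w}
step 8 deliver 0→1: 1={lead,b=4,log=w}
step 9 deliver 1→2: 2={foll,b=4,log=w}
step 10 deliver 2→1: —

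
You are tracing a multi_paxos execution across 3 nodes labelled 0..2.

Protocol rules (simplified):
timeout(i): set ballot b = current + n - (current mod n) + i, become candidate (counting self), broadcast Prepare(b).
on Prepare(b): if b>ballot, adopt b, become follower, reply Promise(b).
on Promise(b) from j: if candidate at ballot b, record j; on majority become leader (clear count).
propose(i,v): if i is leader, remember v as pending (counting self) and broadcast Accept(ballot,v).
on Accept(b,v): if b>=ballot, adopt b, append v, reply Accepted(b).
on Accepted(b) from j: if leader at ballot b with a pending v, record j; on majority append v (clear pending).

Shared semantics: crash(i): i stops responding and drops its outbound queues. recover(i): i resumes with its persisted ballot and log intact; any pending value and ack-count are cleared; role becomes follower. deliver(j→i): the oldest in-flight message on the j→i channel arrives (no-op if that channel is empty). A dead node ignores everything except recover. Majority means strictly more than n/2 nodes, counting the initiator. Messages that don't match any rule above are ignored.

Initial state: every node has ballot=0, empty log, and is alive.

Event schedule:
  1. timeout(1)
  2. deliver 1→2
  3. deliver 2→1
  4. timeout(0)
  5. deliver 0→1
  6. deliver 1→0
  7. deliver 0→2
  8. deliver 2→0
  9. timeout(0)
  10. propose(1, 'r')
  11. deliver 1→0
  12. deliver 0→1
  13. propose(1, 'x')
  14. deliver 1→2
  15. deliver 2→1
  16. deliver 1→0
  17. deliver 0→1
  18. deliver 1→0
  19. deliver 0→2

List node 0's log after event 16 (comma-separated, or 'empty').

empty

step 1 timeout(1): 1={cand,b=4,log=-}
step 2 deliver 1→2: 2={foll,b=4,log=-}
step 3 deliver 2→1: 1={lead,b=4,log=-}
step 4 timeout(0): 0={cand,b=3,log=-}
step 5 deliver 0→1: —
step 6 deliver 1→0: 0={foll,b=4,log=-}
step 7 deliver 0→2: —
step 8 deliver 2→0: —
step 9 timeout(0): 0={cand,b=6,log=-}
step 10 propose(1,'r'): —
step 11 deliver 1→0: —
step 12 deliver 0→1: —
step 13 propose(1,'x'): —
step 14 deliver 1→2: 2={foll,b=4,log=r}
step 15 deliver 2→1: 1={lead,b=4,log=x}
step 16 deliver 1→0: —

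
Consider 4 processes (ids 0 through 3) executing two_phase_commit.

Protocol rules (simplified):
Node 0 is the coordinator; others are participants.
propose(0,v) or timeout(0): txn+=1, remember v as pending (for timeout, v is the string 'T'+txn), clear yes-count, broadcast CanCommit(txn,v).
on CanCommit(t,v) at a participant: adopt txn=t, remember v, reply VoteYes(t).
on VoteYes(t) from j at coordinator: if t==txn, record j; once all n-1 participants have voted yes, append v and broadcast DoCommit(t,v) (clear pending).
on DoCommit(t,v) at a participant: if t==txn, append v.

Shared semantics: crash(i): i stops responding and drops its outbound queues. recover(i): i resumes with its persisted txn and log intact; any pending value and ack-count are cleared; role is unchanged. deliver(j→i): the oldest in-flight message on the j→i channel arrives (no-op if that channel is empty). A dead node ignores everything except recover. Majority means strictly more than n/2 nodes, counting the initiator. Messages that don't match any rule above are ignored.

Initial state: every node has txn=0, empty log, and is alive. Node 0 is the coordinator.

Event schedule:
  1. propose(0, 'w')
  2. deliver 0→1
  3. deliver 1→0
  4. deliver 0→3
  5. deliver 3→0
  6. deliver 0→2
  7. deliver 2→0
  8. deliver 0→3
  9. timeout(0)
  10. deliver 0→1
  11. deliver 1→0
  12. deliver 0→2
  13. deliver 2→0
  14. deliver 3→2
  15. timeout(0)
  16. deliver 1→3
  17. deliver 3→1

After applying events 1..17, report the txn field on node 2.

1

e1 propose(0,'w'): 0[coor,t=1,-]
e2 deliver 0→1: 1[part,t=1,-]
e3 deliver 1→0: ·
e4 deliver 0→3: 3[part,t=1,-]
e5 deliver 3→0: ·
e6 deliver 0→2: 2[part,t=1,-]
e7 deliver 2→0: 0[coor,t=1,w]
e8 deliver 0→3: 3[part,t=1,w]
e9 timeout(0): 0[coor,t=2,w]
e10 deliver 0→1: 1[part,t=1,w]
e11 deliver 1→0: ·
e12 deliver 0→2: 2[part,t=1,w]
e13 deliver 2→0: ·
e14 deliver 3→2: ·
e15 timeout(0): 0[coor,t=3,w]
e16 deliver 1→3: ·
e17 deliver 3→1: ·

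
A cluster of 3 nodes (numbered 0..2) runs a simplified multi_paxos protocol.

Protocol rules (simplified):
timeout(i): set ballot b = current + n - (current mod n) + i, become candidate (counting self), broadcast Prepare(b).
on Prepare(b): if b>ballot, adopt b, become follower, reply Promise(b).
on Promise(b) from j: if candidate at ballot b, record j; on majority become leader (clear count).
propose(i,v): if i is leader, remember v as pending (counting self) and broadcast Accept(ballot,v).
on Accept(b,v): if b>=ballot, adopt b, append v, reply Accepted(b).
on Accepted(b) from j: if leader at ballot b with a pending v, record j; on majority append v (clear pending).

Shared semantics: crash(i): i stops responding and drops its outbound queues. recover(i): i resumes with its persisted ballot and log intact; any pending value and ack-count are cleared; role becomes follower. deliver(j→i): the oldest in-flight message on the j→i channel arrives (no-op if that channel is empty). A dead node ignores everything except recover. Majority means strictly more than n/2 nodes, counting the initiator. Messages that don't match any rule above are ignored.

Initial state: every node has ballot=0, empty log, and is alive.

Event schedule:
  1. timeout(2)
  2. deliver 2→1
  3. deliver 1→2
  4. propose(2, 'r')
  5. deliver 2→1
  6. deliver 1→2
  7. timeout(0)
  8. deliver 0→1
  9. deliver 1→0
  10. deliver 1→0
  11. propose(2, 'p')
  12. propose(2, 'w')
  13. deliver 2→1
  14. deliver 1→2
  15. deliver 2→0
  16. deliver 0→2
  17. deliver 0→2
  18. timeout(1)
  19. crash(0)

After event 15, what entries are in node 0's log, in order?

[1] timeout(2) → N2(cand b5 [-])
[2] deliver 2→1 → N1(foll b5 [-])
[3] deliver 1→2 → N2(lead b5 [-])
[4] propose(2,'r') → ∅
[5] deliver 2→1 → N1(foll b5 [r])
[6] deliver 1→2 → N2(lead b5 [r])
[7] timeout(0) → N0(cand b3 [-])
[8] deliver 0→1 → ∅
[9] deliver 1→0 → ∅
[10] deliver 1→0 → ∅
[11] propose(2,'p') → ∅
[12] propose(2,'w') → ∅
[13] deliver 2→1 → N1(foll b5 [r,p])
[14] deliver 1→2 → N2(lead b5 [r,w])
[15] deliver 2→0 → N0(foll b5 [-])

empty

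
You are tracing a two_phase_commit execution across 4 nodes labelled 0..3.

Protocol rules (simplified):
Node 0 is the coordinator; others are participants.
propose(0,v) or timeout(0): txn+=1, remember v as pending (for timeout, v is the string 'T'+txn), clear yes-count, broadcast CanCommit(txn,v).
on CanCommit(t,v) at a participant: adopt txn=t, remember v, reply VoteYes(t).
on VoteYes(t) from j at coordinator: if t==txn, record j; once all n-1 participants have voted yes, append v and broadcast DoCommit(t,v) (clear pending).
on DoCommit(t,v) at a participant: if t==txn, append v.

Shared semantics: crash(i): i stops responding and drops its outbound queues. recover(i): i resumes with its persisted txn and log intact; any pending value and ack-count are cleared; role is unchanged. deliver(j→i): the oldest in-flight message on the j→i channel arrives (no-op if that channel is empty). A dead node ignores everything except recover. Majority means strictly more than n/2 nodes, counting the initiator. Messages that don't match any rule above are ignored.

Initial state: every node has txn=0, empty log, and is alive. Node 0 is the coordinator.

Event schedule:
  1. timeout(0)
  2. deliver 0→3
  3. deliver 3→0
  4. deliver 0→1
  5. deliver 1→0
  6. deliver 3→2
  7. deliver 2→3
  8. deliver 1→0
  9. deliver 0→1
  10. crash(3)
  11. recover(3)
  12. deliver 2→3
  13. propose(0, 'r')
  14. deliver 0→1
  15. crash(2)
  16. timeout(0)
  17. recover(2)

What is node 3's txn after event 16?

1

1. timeout(0):  <0:coor t1 ->
2. deliver 0→3:  <3:part t1 ->
3. deliver 3→0:  nop
4. deliver 0→1:  <1:part t1 ->
5. deliver 1→0:  nop
6. deliver 3→2:  nop
7. deliver 2→3:  nop
8. deliver 1→0:  nop
9. deliver 0→1:  nop
10. crash(3):  <3:✗part t1 ->
11. recover(3):  <3:part t1 ->
12. deliver 2→3:  nop
13. propose(0,'r'):  <0:coor t2 ->
14. deliver 0→1:  <1:part t2 ->
15. crash(2):  <2:✗part t0 ->
16. timeout(0):  <0:coor t3 ->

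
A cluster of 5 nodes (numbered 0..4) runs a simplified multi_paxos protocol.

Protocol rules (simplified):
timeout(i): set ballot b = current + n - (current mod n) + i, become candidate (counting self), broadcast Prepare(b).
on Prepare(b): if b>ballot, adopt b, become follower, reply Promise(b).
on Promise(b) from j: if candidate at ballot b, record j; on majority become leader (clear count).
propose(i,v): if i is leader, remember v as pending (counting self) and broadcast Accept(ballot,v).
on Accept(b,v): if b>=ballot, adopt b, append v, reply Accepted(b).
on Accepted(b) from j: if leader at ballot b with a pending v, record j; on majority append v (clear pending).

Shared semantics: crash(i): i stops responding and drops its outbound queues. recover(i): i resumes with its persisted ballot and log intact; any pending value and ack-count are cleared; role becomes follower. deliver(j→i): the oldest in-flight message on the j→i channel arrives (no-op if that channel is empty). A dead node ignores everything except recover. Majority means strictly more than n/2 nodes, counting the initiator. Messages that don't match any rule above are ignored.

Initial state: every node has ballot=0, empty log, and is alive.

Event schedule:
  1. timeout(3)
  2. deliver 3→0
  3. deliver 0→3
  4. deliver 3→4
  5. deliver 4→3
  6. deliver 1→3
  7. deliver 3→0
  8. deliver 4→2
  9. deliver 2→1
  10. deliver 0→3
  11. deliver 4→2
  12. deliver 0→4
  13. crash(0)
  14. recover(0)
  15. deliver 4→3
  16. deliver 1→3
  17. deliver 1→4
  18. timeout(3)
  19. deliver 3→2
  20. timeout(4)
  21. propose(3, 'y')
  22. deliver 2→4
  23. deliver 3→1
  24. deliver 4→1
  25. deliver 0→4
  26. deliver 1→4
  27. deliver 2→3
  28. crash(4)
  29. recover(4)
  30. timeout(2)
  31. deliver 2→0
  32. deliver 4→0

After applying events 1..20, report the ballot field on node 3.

after 1 — timeout(3): n3:cand/b8/[-]
after 2 — deliver 3→0: n0:foll/b8/[-]
after 3 — deliver 0→3: ·
after 4 — deliver 3→4: n4:foll/b8/[-]
after 5 — deliver 4→3: n3:lead/b8/[-]
after 6 — deliver 1→3: ·
after 7 — deliver 3→0: ·
after 8 — deliver 4→2: ·
after 9 — deliver 2→1: ·
after 10 — deliver 0→3: ·
after 11 — deliver 4→2: ·
after 12 — deliver 0→4: ·
after 13 — crash(0): n0:✗foll/b8/[-]
after 14 — recover(0): n0:foll/b8/[-]
after 15 — deliver 4→3: ·
after 16 — deliver 1→3: ·
after 17 — deliver 1→4: ·
after 18 — timeout(3): n3:cand/b13/[-]
after 19 — deliver 3→2: n2:foll/b8/[-]
after 20 — timeout(4): n4:cand/b14/[-]

13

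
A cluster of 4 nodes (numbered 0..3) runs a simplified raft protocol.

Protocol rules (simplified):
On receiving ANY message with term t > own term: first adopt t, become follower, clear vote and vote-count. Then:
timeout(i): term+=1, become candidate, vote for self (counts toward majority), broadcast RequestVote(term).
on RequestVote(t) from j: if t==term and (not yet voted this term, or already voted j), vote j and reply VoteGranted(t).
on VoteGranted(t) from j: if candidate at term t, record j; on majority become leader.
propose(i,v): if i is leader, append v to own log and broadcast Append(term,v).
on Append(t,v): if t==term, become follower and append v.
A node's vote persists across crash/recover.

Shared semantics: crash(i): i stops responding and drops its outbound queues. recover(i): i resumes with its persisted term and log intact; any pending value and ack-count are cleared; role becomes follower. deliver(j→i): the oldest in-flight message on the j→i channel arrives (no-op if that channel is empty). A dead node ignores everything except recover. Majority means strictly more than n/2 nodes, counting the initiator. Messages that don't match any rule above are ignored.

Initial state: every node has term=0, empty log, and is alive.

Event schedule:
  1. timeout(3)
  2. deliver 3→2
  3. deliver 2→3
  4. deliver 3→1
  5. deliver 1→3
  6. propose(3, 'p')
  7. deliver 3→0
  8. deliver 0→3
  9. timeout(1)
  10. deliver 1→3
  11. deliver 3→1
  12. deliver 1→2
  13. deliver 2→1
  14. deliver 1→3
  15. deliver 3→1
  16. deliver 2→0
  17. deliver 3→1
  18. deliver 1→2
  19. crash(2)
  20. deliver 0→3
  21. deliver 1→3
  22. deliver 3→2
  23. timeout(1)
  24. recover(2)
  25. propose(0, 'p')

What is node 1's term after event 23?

[1] timeout(3) → N3(cand t1 [-])
[2] deliver 3→2 → N2(foll t1 [-])
[3] deliver 2→3 → ∅
[4] deliver 3→1 → N1(foll t1 [-])
[5] deliver 1→3 → N3(lead t1 [-])
[6] propose(3,'p') → N3(lead t1 [p])
[7] deliver 3→0 → N0(foll t1 [-])
[8] deliver 0→3 → ∅
[9] timeout(1) → N1(cand t2 [-])
[10] deliver 1→3 → N3(foll t2 [p])
[11] deliver 3→1 → ∅
[12] deliver 1→2 → N2(foll t2 [-])
[13] deliver 2→1 → ∅
[14] deliver 1→3 → ∅
[15] deliver 3→1 → N1(lead t2 [-])
[16] deliver 2→0 → ∅
[17] deliver 3→1 → ∅
[18] deliver 1→2 → ∅
[19] crash(2) → N2(✗foll t2 [-])
[20] deliver 0→3 → ∅
[21] deliver 1→3 → ∅
[22] deliver 3→2 → ∅
[23] timeout(1) → N1(cand t3 [-])

3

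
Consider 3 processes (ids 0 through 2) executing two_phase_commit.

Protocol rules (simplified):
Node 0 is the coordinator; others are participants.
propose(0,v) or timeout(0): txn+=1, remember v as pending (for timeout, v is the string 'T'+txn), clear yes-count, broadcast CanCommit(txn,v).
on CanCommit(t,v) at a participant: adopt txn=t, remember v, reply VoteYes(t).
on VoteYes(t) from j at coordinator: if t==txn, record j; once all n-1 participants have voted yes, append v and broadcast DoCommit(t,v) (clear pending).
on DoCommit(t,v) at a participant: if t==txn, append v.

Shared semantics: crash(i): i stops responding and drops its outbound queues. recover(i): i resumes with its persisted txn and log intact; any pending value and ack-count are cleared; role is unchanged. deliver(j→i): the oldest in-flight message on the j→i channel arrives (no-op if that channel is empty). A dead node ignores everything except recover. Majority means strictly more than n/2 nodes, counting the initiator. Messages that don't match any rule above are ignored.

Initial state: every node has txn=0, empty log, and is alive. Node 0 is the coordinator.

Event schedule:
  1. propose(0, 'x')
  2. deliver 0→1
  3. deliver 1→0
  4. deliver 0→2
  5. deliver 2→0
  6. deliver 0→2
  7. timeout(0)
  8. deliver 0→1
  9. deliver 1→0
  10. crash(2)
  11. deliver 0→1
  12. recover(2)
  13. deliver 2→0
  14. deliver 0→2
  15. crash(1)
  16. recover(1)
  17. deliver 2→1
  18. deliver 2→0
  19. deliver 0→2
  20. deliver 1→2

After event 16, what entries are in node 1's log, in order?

x

after 1 — propose(0,'x'): n0:coor/t1/[-]
after 2 — deliver 0→1: n1:part/t1/[-]
after 3 — deliver 1→0: ·
after 4 — deliver 0→2: n2:part/t1/[-]
after 5 — deliver 2→0: n0:coor/t1/[x]
after 6 — deliver 0→2: n2:part/t1/[x]
after 7 — timeout(0): n0:coor/t2/[x]
after 8 — deliver 0→1: n1:part/t1/[x]
after 9 — deliver 1→0: ·
after 10 — crash(2): n2:✗part/t1/[x]
after 11 — deliver 0→1: n1:part/t2/[x]
after 12 — recover(2): n2:part/t1/[x]
after 13 — deliver 2→0: ·
after 14 — deliver 0→2: n2:part/t2/[x]
after 15 — crash(1): n1:✗part/t2/[x]
after 16 — recover(1): n1:part/t2/[x]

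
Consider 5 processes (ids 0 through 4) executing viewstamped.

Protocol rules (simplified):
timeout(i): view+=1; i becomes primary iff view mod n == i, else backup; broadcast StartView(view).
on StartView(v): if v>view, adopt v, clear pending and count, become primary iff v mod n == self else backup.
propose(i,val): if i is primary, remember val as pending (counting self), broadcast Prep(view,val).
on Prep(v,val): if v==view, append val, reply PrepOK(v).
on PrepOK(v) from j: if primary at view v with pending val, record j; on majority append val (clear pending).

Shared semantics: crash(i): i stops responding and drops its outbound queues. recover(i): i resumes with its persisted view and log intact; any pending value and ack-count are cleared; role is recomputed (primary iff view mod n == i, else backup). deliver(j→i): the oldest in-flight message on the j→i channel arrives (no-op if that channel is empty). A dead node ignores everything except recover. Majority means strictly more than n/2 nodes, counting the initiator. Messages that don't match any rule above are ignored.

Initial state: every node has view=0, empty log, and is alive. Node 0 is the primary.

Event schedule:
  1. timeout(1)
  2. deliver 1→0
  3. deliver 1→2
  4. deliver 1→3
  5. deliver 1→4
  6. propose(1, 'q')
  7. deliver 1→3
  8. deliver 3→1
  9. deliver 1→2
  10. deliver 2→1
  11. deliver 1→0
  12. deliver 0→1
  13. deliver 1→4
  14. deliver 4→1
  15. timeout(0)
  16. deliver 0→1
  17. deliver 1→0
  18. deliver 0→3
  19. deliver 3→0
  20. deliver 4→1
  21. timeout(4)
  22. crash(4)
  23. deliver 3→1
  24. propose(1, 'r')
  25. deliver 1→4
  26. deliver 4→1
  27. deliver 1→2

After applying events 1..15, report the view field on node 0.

1. timeout(1):  <1:prim v1 ->
2. deliver 1→0:  <0:back v1 ->
3. deliver 1→2:  <2:back v1 ->
4. deliver 1→3:  <3:back v1 ->
5. deliver 1→4:  <4:back v1 ->
6. propose(1,'q'):  nop
7. deliver 1→3:  <3:back v1 q>
8. deliver 3→1:  nop
9. deliver 1→2:  <2:back v1 q>
10. deliver 2→1:  <1:prim v1 q>
11. deliver 1→0:  <0:back v1 q>
12. deliver 0→1:  nop
13. deliver 1→4:  <4:back v1 q>
14. deliver 4→1:  nop
15. timeout(0):  <0:back v2 q>

2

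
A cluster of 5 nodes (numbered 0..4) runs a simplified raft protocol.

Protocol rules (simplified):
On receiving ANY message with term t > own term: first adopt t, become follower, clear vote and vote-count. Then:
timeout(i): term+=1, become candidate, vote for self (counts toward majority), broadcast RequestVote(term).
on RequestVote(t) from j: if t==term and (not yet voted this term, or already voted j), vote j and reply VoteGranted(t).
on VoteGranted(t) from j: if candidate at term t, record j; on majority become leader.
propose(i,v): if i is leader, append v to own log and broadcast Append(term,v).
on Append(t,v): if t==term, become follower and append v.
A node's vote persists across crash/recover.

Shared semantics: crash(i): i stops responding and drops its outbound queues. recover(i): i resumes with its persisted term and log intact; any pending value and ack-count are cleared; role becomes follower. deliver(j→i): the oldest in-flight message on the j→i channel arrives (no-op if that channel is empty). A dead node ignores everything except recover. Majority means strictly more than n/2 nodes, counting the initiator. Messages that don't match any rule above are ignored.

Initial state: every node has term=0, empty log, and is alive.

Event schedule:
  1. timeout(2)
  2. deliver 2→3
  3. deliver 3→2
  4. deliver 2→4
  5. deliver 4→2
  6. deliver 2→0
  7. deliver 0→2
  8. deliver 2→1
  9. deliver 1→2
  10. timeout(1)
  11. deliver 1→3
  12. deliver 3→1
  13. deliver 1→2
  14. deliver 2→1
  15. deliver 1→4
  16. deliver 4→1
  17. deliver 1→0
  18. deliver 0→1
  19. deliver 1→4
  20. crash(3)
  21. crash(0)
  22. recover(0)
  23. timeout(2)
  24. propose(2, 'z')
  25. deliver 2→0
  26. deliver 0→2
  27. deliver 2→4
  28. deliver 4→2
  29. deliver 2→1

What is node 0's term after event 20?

2

e1 timeout(2): 2[cand,t=1,-]
e2 deliver 2→3: 3[foll,t=1,-]
e3 deliver 3→2: ·
e4 deliver 2→4: 4[foll,t=1,-]
e5 deliver 4→2: 2[lead,t=1,-]
e6 deliver 2→0: 0[foll,t=1,-]
e7 deliver 0→2: ·
e8 deliver 2→1: 1[foll,t=1,-]
e9 deliver 1→2: ·
e10 timeout(1): 1[cand,t=2,-]
e11 deliver 1→3: 3[foll,t=2,-]
e12 deliver 3→1: ·
e13 deliver 1→2: 2[foll,t=2,-]
e14 deliver 2→1: 1[lead,t=2,-]
e15 deliver 1→4: 4[foll,t=2,-]
e16 deliver 4→1: ·
e17 deliver 1→0: 0[foll,t=2,-]
e18 deliver 0→1: ·
e19 deliver 1→4: ·
e20 crash(3): 3[✗foll,t=2,-]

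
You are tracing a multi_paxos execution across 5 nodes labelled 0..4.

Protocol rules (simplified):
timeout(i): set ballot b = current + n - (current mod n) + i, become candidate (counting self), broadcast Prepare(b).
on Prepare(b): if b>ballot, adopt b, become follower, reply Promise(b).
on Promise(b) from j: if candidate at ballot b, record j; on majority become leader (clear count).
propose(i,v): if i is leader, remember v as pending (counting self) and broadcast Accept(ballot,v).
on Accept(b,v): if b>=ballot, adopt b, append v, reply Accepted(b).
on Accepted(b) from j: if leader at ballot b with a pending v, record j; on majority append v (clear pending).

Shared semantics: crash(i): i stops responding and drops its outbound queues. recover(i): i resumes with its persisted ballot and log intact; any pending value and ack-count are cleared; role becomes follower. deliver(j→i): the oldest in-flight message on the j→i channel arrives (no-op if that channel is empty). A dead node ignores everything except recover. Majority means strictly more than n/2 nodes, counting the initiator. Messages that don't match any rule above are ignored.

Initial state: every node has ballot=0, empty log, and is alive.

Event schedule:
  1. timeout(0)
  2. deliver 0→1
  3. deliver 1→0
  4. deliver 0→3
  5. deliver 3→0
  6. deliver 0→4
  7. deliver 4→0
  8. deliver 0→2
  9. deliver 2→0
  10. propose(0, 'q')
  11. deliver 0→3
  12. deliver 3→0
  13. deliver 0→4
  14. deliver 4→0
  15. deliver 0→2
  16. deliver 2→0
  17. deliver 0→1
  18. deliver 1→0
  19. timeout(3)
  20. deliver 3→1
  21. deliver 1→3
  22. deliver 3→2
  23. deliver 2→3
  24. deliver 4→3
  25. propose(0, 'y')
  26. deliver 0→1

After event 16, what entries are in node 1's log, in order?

empty

[1] timeout(0) → N0(cand b5 [-])
[2] deliver 0→1 → N1(foll b5 [-])
[3] deliver 1→0 → ∅
[4] deliver 0→3 → N3(foll b5 [-])
[5] deliver 3→0 → N0(lead b5 [-])
[6] deliver 0→4 → N4(foll b5 [-])
[7] deliver 4→0 → ∅
[8] deliver 0→2 → N2(foll b5 [-])
[9] deliver 2→0 → ∅
[10] propose(0,'q') → ∅
[11] deliver 0→3 → N3(foll b5 [q])
[12] deliver 3→0 → ∅
[13] deliver 0→4 → N4(foll b5 [q])
[14] deliver 4→0 → N0(lead b5 [q])
[15] deliver 0→2 → N2(foll b5 [q])
[16] deliver 2→0 → ∅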